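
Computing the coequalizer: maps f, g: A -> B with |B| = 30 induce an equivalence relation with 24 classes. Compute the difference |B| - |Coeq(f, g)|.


The coequalizer Coeq(f, g) = B / ~ has one element per equivalence class.
|B| = 30, |Coeq(f, g)| = 24.
|B| - |Coeq(f, g)| = 30 - 24 = 6.

6


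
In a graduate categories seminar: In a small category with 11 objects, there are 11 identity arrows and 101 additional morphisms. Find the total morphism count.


Each object has an identity morphism, giving 11 identities.
Adding the 101 non-identity morphisms:
Total = 11 + 101 = 112

112


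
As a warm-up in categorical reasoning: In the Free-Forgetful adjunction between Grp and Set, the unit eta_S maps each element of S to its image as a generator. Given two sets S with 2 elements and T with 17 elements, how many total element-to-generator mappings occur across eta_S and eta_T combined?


The unit eta_X: X -> U(F(X)) of the Free-Forgetful adjunction
maps each element of X to a generator of F(X). For X = S + T (disjoint
union in Set), |S + T| = |S| + |T|.
Total mappings = 2 + 17 = 19.

19


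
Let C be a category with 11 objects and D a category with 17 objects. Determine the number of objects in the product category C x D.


The product category C x D has objects that are pairs (c, d).
Number of pairs = |Ob(C)| * |Ob(D)| = 11 * 17 = 187

187


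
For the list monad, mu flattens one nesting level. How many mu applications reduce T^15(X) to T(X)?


Each application of mu: T^2 -> T removes one layer of nesting.
Starting at depth 15 (i.e., T^15(X)), we need to reach T(X).
Number of mu applications = 15 - 1 = 14

14


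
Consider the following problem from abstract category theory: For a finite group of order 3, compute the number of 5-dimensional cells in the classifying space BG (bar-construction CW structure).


In the bar-construction CW model of BG, the n-cells are indexed by
n-tuples [g_1|...|g_n] of non-identity elements of G (degenerate
simplices with some g_i = e do not contribute cells), so there are
(|G| - 1)^n n-cells.
For dim = 5 with |G| = 3:
cells = (3 - 1)^5 = 2^5 = 32

32


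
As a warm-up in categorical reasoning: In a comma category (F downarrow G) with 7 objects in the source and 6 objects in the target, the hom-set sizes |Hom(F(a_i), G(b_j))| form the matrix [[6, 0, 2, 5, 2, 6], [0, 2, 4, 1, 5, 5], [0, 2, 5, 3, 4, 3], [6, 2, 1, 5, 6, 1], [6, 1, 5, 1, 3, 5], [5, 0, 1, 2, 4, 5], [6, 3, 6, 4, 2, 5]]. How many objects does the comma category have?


Objects of (F downarrow G) are triples (a, b, h: F(a)->G(b)).
The count equals the sum of all entries in the hom-matrix.
sum(row 0) = 21
sum(row 1) = 17
sum(row 2) = 17
sum(row 3) = 21
sum(row 4) = 21
sum(row 5) = 17
sum(row 6) = 26
Grand total = 140

140


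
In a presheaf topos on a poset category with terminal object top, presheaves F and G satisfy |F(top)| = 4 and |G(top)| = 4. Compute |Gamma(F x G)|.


Global sections of a presheaf on a poset with terminal top satisfy
Gamma(H) ~ H(top). Presheaves admit pointwise products, so
(F x G)(top) = F(top) x G(top) (Cartesian product).
|Gamma(F x G)| = |F(top)| * |G(top)| = 4 * 4 = 16.

16


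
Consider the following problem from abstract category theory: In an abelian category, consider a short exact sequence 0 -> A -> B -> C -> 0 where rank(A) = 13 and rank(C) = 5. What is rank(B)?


For a short exact sequence 0 -> A -> B -> C -> 0,
rank is additive: rank(B) = rank(A) + rank(C).
rank(B) = 13 + 5 = 18

18


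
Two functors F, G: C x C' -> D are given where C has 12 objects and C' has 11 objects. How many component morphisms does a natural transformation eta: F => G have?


A natural transformation eta: F => G assigns one component morphism per
object of the domain category.
The domain is the product category C x C', so
|Ob(C x C')| = |Ob(C)| * |Ob(C')| = 12 * 11 = 132.
Therefore eta has 132 component morphisms.

132


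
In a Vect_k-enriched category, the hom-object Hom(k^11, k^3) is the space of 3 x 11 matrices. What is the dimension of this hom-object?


In Vect-enriched categories, Hom(k^n, k^m) is the space of m x n matrices.
dim(Hom(k^11, k^3)) = 3 * 11 = 33

33


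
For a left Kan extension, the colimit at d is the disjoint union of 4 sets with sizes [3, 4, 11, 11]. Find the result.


Pointwise, the left Kan extension (Lan_F H)(d) is the colimit, indexed
by the comma category (F downarrow d), of H composed with the
projection (F downarrow d) -> C. Here that colimit is given
as a coproduct (disjoint union) of sets, so its cardinality is the
sum of the sizes of the summands.
Coproduct of sets with sizes: 3 + 4 + 11 + 11
= 29

29


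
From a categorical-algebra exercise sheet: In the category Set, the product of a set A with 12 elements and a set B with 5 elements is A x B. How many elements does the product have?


In Set, the product A x B is the Cartesian product.
By the universal property, |A x B| = |A| * |B|.
|A x B| = 12 * 5 = 60

60


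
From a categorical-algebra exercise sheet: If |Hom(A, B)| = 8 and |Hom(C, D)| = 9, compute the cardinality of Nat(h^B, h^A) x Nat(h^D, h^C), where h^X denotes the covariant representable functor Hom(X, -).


By the Yoneda lemma, Nat(h^B, h^A) is isomorphic to Hom(A, B),
so |Nat(h^B, h^A)| = |Hom(A, B)| and |Nat(h^D, h^C)| = |Hom(C, D)|.
|Hom(A, B)| = 8, |Hom(C, D)| = 9.
|Nat(h^B, h^A) x Nat(h^D, h^C)| = 8 * 9 = 72

72


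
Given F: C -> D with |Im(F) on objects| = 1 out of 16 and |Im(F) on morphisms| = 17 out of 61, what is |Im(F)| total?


The image of F consists of distinct objects and distinct morphisms.
|Im(F)| on objects = 1
|Im(F)| on morphisms = 17
Total image cardinality = 1 + 17 = 18

18


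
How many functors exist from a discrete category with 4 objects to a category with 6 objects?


A functor from a discrete category C to D is determined by
where each object maps. Each of the 4 objects of C can map
to any of the 6 objects of D independently.
Number of functors = 6^4 = 1296

1296


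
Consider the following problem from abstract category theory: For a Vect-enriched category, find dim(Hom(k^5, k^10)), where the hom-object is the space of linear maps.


In Vect-enriched categories, Hom(k^n, k^m) is the space of m x n matrices.
dim(Hom(k^5, k^10)) = 10 * 5 = 50

50


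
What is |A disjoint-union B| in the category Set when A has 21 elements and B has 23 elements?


In Set, the coproduct A + B is the disjoint union.
|A + B| = |A| + |B| = 21 + 23 = 44

44


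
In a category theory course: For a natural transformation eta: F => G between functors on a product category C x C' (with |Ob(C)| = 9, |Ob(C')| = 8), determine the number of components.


A natural transformation eta: F => G assigns one component morphism per
object of the domain category.
The domain is the product category C x C', so
|Ob(C x C')| = |Ob(C)| * |Ob(C')| = 9 * 8 = 72.
Therefore eta has 72 component morphisms.

72


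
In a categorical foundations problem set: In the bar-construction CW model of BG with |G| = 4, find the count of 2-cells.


In the bar-construction CW model of BG, the n-cells are indexed by
n-tuples [g_1|...|g_n] of non-identity elements of G (degenerate
simplices with some g_i = e do not contribute cells), so there are
(|G| - 1)^n n-cells.
For dim = 2 with |G| = 4:
cells = (4 - 1)^2 = 3^2 = 9

9


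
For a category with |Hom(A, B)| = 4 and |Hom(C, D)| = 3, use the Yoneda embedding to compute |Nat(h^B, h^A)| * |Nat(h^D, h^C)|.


By the Yoneda lemma, Nat(h^B, h^A) is isomorphic to Hom(A, B),
so |Nat(h^B, h^A)| = |Hom(A, B)| and |Nat(h^D, h^C)| = |Hom(C, D)|.
|Hom(A, B)| = 4, |Hom(C, D)| = 3.
|Nat(h^B, h^A) x Nat(h^D, h^C)| = 4 * 3 = 12

12


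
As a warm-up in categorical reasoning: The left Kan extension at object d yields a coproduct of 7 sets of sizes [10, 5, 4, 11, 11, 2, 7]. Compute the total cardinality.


Pointwise, the left Kan extension (Lan_F H)(d) is the colimit, indexed
by the comma category (F downarrow d), of H composed with the
projection (F downarrow d) -> C. Here that colimit is given
as a coproduct (disjoint union) of sets, so its cardinality is the
sum of the sizes of the summands.
Coproduct of sets with sizes: 10 + 5 + 4 + 11 + 11 + 2 + 7
= 50

50


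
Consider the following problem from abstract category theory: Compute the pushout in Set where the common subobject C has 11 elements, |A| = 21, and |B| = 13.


The pushout A +_C B identifies the images of C in A and B.
|A +_C B| = |A| + |B| - |C| (for injections).
= 21 + 13 - 11 = 23

23


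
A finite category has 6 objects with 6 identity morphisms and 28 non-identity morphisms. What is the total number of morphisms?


Each object has an identity morphism, giving 6 identities.
Adding the 28 non-identity morphisms:
Total = 6 + 28 = 34

34


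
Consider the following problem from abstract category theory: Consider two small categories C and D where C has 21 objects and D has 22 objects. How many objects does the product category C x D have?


The product category C x D has objects that are pairs (c, d).
Number of pairs = |Ob(C)| * |Ob(D)| = 21 * 22 = 462

462


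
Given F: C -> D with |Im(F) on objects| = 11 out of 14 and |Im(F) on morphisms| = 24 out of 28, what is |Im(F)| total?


The image of F consists of distinct objects and distinct morphisms.
|Im(F)| on objects = 11
|Im(F)| on morphisms = 24
Total image cardinality = 11 + 24 = 35

35


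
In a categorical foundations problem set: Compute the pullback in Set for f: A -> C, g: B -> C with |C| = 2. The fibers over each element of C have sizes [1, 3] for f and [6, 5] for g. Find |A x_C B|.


The pullback A x_C B consists of pairs (a, b) with f(a) = g(b).
For each element c in C, the fiber product has |f^-1(c)| * |g^-1(c)| elements.
Summing over C: 1 * 6 + 3 * 5
= 6 + 15 = 21

21


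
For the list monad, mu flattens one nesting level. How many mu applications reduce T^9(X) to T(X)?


Each application of mu: T^2 -> T removes one layer of nesting.
Starting at depth 9 (i.e., T^9(X)), we need to reach T(X).
Number of mu applications = 9 - 1 = 8

8


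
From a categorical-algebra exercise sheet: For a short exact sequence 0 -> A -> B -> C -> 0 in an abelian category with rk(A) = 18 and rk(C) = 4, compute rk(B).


For a short exact sequence 0 -> A -> B -> C -> 0,
rank is additive: rank(B) = rank(A) + rank(C).
rank(B) = 18 + 4 = 22

22


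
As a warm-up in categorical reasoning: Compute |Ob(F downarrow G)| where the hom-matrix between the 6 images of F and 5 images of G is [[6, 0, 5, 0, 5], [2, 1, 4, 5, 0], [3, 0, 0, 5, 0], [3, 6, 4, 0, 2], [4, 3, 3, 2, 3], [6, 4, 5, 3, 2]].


Objects of (F downarrow G) are triples (a, b, h: F(a)->G(b)).
The count equals the sum of all entries in the hom-matrix.
sum(row 0) = 16
sum(row 1) = 12
sum(row 2) = 8
sum(row 3) = 15
sum(row 4) = 15
sum(row 5) = 20
Grand total = 86

86


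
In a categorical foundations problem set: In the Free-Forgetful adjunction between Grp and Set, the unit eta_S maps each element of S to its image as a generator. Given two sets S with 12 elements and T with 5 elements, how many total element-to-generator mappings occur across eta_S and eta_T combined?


The unit eta_X: X -> U(F(X)) of the Free-Forgetful adjunction
maps each element of X to a generator of F(X). For X = S + T (disjoint
union in Set), |S + T| = |S| + |T|.
Total mappings = 12 + 5 = 17.

17


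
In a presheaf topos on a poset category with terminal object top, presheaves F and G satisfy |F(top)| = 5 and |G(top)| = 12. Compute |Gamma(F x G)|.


Global sections of a presheaf on a poset with terminal top satisfy
Gamma(H) ~ H(top). Presheaves admit pointwise products, so
(F x G)(top) = F(top) x G(top) (Cartesian product).
|Gamma(F x G)| = |F(top)| * |G(top)| = 5 * 12 = 60.

60


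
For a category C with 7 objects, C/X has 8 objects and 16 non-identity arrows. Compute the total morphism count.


In the slice category C/X, objects are morphisms to X.
Identity morphisms: 8 (one per object of C/X).
Non-identity morphisms: 16.
Total = 8 + 16 = 24

24


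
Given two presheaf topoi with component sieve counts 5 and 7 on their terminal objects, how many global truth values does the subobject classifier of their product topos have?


In a product of presheaf topoi E_1 x E_2, the subobject classifier
is Omega = Omega_1 x Omega_2 (componentwise), so
|Omega(top)| = |Omega_1(top_1)| * |Omega_2(top_2)|.
= 5 * 7 = 35.

35


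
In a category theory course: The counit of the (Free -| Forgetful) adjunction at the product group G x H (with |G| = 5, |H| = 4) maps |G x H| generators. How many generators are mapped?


The counit epsilon_K: F(U(K)) -> K of the Free-Forgetful adjunction
maps |K| generators of F(U(K)) into K. For K = G x H (the product group),
|G x H| = |G| * |H|.
Total generators mapped = 5 * 4 = 20.

20


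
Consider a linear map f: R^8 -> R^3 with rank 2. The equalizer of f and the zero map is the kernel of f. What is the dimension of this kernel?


The equalizer of f and the zero map is ker(f).
By the rank-nullity theorem: dim(ker(f)) = dim(domain) - rank(f).
dim(ker(f)) = 8 - 2 = 6

6


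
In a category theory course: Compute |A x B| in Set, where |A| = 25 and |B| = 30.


In Set, the product A x B is the Cartesian product.
By the universal property, |A x B| = |A| * |B|.
|A x B| = 25 * 30 = 750

750


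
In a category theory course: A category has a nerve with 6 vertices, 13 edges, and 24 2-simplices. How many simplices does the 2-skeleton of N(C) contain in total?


The 2-skeleton of the nerve N(C) consists of simplices in dimensions 0, 1, 2:
  |N(C)_0| = 6 (objects)
  |N(C)_1| = 13 (morphisms)
  |N(C)_2| = 24 (composable pairs)
Total = 6 + 13 + 24 = 43

43


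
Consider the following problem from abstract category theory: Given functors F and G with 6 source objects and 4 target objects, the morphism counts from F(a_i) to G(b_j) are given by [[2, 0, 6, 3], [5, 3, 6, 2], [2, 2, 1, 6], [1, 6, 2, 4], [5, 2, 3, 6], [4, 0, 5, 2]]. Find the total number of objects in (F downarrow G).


Objects of (F downarrow G) are triples (a, b, h: F(a)->G(b)).
The count equals the sum of all entries in the hom-matrix.
sum(row 0) = 11
sum(row 1) = 16
sum(row 2) = 11
sum(row 3) = 13
sum(row 4) = 16
sum(row 5) = 11
Grand total = 78

78


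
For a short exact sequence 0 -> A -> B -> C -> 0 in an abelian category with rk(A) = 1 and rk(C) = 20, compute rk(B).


For a short exact sequence 0 -> A -> B -> C -> 0,
rank is additive: rank(B) = rank(A) + rank(C).
rank(B) = 1 + 20 = 21

21


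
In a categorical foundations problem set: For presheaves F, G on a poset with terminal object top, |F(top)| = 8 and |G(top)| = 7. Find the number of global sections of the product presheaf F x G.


Global sections of a presheaf on a poset with terminal top satisfy
Gamma(H) ~ H(top). Presheaves admit pointwise products, so
(F x G)(top) = F(top) x G(top) (Cartesian product).
|Gamma(F x G)| = |F(top)| * |G(top)| = 8 * 7 = 56.

56


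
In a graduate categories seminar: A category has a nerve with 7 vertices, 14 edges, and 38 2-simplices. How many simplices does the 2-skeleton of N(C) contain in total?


The 2-skeleton of the nerve N(C) consists of simplices in dimensions 0, 1, 2:
  |N(C)_0| = 7 (objects)
  |N(C)_1| = 14 (morphisms)
  |N(C)_2| = 38 (composable pairs)
Total = 7 + 14 + 38 = 59

59


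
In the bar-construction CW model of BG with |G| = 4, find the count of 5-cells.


In the bar-construction CW model of BG, the n-cells are indexed by
n-tuples [g_1|...|g_n] of non-identity elements of G (degenerate
simplices with some g_i = e do not contribute cells), so there are
(|G| - 1)^n n-cells.
For dim = 5 with |G| = 4:
cells = (4 - 1)^5 = 3^5 = 243

243


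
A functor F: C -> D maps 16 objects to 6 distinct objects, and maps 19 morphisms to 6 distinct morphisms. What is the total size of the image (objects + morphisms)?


The image of F consists of distinct objects and distinct morphisms.
|Im(F)| on objects = 6
|Im(F)| on morphisms = 6
Total image cardinality = 6 + 6 = 12

12


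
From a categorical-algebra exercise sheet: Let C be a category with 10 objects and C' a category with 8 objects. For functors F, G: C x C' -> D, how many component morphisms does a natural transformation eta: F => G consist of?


A natural transformation eta: F => G assigns one component morphism per
object of the domain category.
The domain is the product category C x C', so
|Ob(C x C')| = |Ob(C)| * |Ob(C')| = 10 * 8 = 80.
Therefore eta has 80 component morphisms.

80


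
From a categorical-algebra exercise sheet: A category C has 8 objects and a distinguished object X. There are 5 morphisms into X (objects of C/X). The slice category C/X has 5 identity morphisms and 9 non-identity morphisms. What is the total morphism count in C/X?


In the slice category C/X, objects are morphisms to X.
Identity morphisms: 5 (one per object of C/X).
Non-identity morphisms: 9.
Total = 5 + 9 = 14

14


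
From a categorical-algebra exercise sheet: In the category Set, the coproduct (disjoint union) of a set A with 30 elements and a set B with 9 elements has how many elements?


In Set, the coproduct A + B is the disjoint union.
|A + B| = |A| + |B| = 30 + 9 = 39

39


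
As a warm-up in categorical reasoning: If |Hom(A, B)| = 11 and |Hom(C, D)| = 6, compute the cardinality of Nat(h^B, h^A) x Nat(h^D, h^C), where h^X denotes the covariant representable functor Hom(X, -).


By the Yoneda lemma, Nat(h^B, h^A) is isomorphic to Hom(A, B),
so |Nat(h^B, h^A)| = |Hom(A, B)| and |Nat(h^D, h^C)| = |Hom(C, D)|.
|Hom(A, B)| = 11, |Hom(C, D)| = 6.
|Nat(h^B, h^A) x Nat(h^D, h^C)| = 11 * 6 = 66

66


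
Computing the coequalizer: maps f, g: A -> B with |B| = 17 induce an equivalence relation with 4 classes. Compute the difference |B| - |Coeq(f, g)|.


The coequalizer Coeq(f, g) = B / ~ has one element per equivalence class.
|B| = 17, |Coeq(f, g)| = 4.
|B| - |Coeq(f, g)| = 17 - 4 = 13.

13


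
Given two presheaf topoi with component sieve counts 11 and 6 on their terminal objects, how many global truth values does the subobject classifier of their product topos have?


In a product of presheaf topoi E_1 x E_2, the subobject classifier
is Omega = Omega_1 x Omega_2 (componentwise), so
|Omega(top)| = |Omega_1(top_1)| * |Omega_2(top_2)|.
= 11 * 6 = 66.

66


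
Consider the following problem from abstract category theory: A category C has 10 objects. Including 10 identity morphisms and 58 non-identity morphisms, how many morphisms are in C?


Each object has an identity morphism, giving 10 identities.
Adding the 58 non-identity morphisms:
Total = 10 + 58 = 68

68


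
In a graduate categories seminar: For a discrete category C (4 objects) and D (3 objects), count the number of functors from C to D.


A functor from a discrete category C to D is determined by
where each object maps. Each of the 4 objects of C can map
to any of the 3 objects of D independently.
Number of functors = 3^4 = 81

81


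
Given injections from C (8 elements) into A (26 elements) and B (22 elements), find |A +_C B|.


The pushout A +_C B identifies the images of C in A and B.
|A +_C B| = |A| + |B| - |C| (for injections).
= 26 + 22 - 8 = 40

40


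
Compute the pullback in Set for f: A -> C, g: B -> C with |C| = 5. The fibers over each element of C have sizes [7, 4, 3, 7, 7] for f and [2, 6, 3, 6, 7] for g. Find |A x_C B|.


The pullback A x_C B consists of pairs (a, b) with f(a) = g(b).
For each element c in C, the fiber product has |f^-1(c)| * |g^-1(c)| elements.
Summing over C: 7 * 2 + 4 * 6 + 3 * 3 + 7 * 6 + 7 * 7
= 14 + 24 + 9 + 42 + 49 = 138

138


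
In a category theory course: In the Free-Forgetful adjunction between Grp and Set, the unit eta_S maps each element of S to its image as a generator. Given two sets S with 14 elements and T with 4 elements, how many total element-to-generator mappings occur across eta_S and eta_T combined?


The unit eta_X: X -> U(F(X)) of the Free-Forgetful adjunction
maps each element of X to a generator of F(X). For X = S + T (disjoint
union in Set), |S + T| = |S| + |T|.
Total mappings = 14 + 4 = 18.

18


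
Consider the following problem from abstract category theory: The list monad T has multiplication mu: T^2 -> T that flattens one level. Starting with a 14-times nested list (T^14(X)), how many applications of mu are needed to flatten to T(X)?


Each application of mu: T^2 -> T removes one layer of nesting.
Starting at depth 14 (i.e., T^14(X)), we need to reach T(X).
Number of mu applications = 14 - 1 = 13

13


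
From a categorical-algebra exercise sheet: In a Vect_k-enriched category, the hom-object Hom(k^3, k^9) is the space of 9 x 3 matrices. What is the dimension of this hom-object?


In Vect-enriched categories, Hom(k^n, k^m) is the space of m x n matrices.
dim(Hom(k^3, k^9)) = 9 * 3 = 27

27


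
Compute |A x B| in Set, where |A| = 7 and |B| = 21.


In Set, the product A x B is the Cartesian product.
By the universal property, |A x B| = |A| * |B|.
|A x B| = 7 * 21 = 147

147


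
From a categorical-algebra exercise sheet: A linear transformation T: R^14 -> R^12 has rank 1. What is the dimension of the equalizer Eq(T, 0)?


The equalizer of f and the zero map is ker(f).
By the rank-nullity theorem: dim(ker(f)) = dim(domain) - rank(f).
dim(ker(f)) = 14 - 1 = 13

13


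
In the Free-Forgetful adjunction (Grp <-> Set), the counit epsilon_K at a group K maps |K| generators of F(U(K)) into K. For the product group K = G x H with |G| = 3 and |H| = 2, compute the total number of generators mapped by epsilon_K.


The counit epsilon_K: F(U(K)) -> K of the Free-Forgetful adjunction
maps |K| generators of F(U(K)) into K. For K = G x H (the product group),
|G x H| = |G| * |H|.
Total generators mapped = 3 * 2 = 6.

6


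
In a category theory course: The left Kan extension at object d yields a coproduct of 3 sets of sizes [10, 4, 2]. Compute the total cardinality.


Pointwise, the left Kan extension (Lan_F H)(d) is the colimit, indexed
by the comma category (F downarrow d), of H composed with the
projection (F downarrow d) -> C. Here that colimit is given
as a coproduct (disjoint union) of sets, so its cardinality is the
sum of the sizes of the summands.
Coproduct of sets with sizes: 10 + 4 + 2
= 16

16


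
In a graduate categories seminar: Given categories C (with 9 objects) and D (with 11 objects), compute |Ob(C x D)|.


The product category C x D has objects that are pairs (c, d).
Number of pairs = |Ob(C)| * |Ob(D)| = 9 * 11 = 99

99


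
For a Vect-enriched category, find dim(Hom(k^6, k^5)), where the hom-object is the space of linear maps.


In Vect-enriched categories, Hom(k^n, k^m) is the space of m x n matrices.
dim(Hom(k^6, k^5)) = 5 * 6 = 30

30


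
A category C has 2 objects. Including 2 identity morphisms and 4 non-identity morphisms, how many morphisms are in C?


Each object has an identity morphism, giving 2 identities.
Adding the 4 non-identity morphisms:
Total = 2 + 4 = 6

6


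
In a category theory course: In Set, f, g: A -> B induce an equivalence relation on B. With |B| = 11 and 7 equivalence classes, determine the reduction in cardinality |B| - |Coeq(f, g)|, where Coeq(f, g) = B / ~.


The coequalizer Coeq(f, g) = B / ~ has one element per equivalence class.
|B| = 11, |Coeq(f, g)| = 7.
|B| - |Coeq(f, g)| = 11 - 7 = 4.

4


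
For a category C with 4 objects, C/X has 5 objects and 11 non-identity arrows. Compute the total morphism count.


In the slice category C/X, objects are morphisms to X.
Identity morphisms: 5 (one per object of C/X).
Non-identity morphisms: 11.
Total = 5 + 11 = 16

16


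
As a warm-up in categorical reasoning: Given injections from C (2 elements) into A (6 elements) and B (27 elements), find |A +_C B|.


The pushout A +_C B identifies the images of C in A and B.
|A +_C B| = |A| + |B| - |C| (for injections).
= 6 + 27 - 2 = 31

31


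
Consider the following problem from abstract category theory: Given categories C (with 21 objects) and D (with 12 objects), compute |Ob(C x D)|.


The product category C x D has objects that are pairs (c, d).
Number of pairs = |Ob(C)| * |Ob(D)| = 21 * 12 = 252

252


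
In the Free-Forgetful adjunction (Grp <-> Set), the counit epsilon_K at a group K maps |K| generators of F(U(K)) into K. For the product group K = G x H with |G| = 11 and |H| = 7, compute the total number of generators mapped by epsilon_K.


The counit epsilon_K: F(U(K)) -> K of the Free-Forgetful adjunction
maps |K| generators of F(U(K)) into K. For K = G x H (the product group),
|G x H| = |G| * |H|.
Total generators mapped = 11 * 7 = 77.

77


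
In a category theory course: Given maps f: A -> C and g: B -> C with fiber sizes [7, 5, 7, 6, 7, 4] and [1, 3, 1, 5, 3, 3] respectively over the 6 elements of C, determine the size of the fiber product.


The pullback A x_C B consists of pairs (a, b) with f(a) = g(b).
For each element c in C, the fiber product has |f^-1(c)| * |g^-1(c)| elements.
Summing over C: 7 * 1 + 5 * 3 + 7 * 1 + 6 * 5 + 7 * 3 + 4 * 3
= 7 + 15 + 7 + 30 + 21 + 12 = 92

92


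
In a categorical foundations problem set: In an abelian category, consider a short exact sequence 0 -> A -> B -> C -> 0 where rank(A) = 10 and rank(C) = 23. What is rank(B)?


For a short exact sequence 0 -> A -> B -> C -> 0,
rank is additive: rank(B) = rank(A) + rank(C).
rank(B) = 10 + 23 = 33

33


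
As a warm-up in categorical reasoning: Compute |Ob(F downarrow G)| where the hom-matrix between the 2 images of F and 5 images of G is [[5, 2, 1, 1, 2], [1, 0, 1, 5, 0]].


Objects of (F downarrow G) are triples (a, b, h: F(a)->G(b)).
The count equals the sum of all entries in the hom-matrix.
sum(row 0) = 11
sum(row 1) = 7
Grand total = 18

18


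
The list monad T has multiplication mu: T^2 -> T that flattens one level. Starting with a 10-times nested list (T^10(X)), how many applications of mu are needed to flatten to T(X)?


Each application of mu: T^2 -> T removes one layer of nesting.
Starting at depth 10 (i.e., T^10(X)), we need to reach T(X).
Number of mu applications = 10 - 1 = 9

9


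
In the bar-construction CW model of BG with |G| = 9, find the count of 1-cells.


In the bar-construction CW model of BG, the n-cells are indexed by
n-tuples [g_1|...|g_n] of non-identity elements of G (degenerate
simplices with some g_i = e do not contribute cells), so there are
(|G| - 1)^n n-cells.
For dim = 1 with |G| = 9:
cells = (9 - 1)^1 = 8^1 = 8

8


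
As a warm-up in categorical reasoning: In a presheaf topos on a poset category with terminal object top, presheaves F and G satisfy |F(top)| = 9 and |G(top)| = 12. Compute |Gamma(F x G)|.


Global sections of a presheaf on a poset with terminal top satisfy
Gamma(H) ~ H(top). Presheaves admit pointwise products, so
(F x G)(top) = F(top) x G(top) (Cartesian product).
|Gamma(F x G)| = |F(top)| * |G(top)| = 9 * 12 = 108.

108


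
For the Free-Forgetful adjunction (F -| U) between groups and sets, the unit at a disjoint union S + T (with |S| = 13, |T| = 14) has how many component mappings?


The unit eta_X: X -> U(F(X)) of the Free-Forgetful adjunction
maps each element of X to a generator of F(X). For X = S + T (disjoint
union in Set), |S + T| = |S| + |T|.
Total mappings = 13 + 14 = 27.

27


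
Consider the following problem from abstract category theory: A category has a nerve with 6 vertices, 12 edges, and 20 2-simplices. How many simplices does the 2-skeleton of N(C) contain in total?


The 2-skeleton of the nerve N(C) consists of simplices in dimensions 0, 1, 2:
  |N(C)_0| = 6 (objects)
  |N(C)_1| = 12 (morphisms)
  |N(C)_2| = 20 (composable pairs)
Total = 6 + 12 + 20 = 38

38


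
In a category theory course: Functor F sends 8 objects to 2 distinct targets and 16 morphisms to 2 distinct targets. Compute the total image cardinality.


The image of F consists of distinct objects and distinct morphisms.
|Im(F)| on objects = 2
|Im(F)| on morphisms = 2
Total image cardinality = 2 + 2 = 4

4


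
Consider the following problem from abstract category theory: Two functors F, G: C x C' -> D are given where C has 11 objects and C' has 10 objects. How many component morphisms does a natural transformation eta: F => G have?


A natural transformation eta: F => G assigns one component morphism per
object of the domain category.
The domain is the product category C x C', so
|Ob(C x C')| = |Ob(C)| * |Ob(C')| = 11 * 10 = 110.
Therefore eta has 110 component morphisms.

110


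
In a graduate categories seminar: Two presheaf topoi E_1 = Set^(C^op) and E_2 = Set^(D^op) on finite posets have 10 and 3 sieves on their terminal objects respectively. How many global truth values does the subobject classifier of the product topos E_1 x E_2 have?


In a product of presheaf topoi E_1 x E_2, the subobject classifier
is Omega = Omega_1 x Omega_2 (componentwise), so
|Omega(top)| = |Omega_1(top_1)| * |Omega_2(top_2)|.
= 10 * 3 = 30.

30


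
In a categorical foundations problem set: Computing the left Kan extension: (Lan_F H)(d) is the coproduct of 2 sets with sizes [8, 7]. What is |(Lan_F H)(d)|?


Pointwise, the left Kan extension (Lan_F H)(d) is the colimit, indexed
by the comma category (F downarrow d), of H composed with the
projection (F downarrow d) -> C. Here that colimit is given
as a coproduct (disjoint union) of sets, so its cardinality is the
sum of the sizes of the summands.
Coproduct of sets with sizes: 8 + 7
= 15

15


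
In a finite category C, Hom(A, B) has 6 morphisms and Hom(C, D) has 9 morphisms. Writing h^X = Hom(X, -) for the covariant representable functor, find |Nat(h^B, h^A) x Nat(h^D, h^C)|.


By the Yoneda lemma, Nat(h^B, h^A) is isomorphic to Hom(A, B),
so |Nat(h^B, h^A)| = |Hom(A, B)| and |Nat(h^D, h^C)| = |Hom(C, D)|.
|Hom(A, B)| = 6, |Hom(C, D)| = 9.
|Nat(h^B, h^A) x Nat(h^D, h^C)| = 6 * 9 = 54

54


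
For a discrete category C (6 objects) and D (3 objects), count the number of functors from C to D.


A functor from a discrete category C to D is determined by
where each object maps. Each of the 6 objects of C can map
to any of the 3 objects of D independently.
Number of functors = 3^6 = 729

729


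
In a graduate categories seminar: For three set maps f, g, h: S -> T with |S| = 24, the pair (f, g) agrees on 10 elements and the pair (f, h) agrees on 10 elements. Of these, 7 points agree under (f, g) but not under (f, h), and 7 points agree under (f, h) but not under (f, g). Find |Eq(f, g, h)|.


Eq(f, g, h) is the triple-agreement set: points in S where all three
maps take the same value. Using inclusion-exclusion on the pairwise data:
Pair (f, g) agrees on 10 points; pair (f, h) on 10 points.
Points agreeing under (f, g) but not (f, h) = 7; under (f, h) but not (f, g) = 7.
Triple-agreement = agreement-in-(f, g) minus points that agree under (f, g) but not (f, h):
|Eq(f, g, h)| = 10 - 7 = 3
(cross-check via (f, h): 10 - 7 = 3.)

3


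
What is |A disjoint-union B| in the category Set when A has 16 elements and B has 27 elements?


In Set, the coproduct A + B is the disjoint union.
|A + B| = |A| + |B| = 16 + 27 = 43

43


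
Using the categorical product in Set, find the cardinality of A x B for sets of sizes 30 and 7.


In Set, the product A x B is the Cartesian product.
By the universal property, |A x B| = |A| * |B|.
|A x B| = 30 * 7 = 210

210


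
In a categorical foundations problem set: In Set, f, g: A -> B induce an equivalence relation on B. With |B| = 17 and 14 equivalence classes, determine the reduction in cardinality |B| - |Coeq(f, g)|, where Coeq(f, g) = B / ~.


The coequalizer Coeq(f, g) = B / ~ has one element per equivalence class.
|B| = 17, |Coeq(f, g)| = 14.
|B| - |Coeq(f, g)| = 17 - 14 = 3.

3


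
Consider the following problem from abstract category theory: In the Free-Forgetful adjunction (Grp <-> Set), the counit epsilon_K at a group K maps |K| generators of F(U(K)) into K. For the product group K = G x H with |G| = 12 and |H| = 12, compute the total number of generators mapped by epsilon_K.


The counit epsilon_K: F(U(K)) -> K of the Free-Forgetful adjunction
maps |K| generators of F(U(K)) into K. For K = G x H (the product group),
|G x H| = |G| * |H|.
Total generators mapped = 12 * 12 = 144.

144


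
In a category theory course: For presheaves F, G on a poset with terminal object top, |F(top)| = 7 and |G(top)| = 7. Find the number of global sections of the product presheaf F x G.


Global sections of a presheaf on a poset with terminal top satisfy
Gamma(H) ~ H(top). Presheaves admit pointwise products, so
(F x G)(top) = F(top) x G(top) (Cartesian product).
|Gamma(F x G)| = |F(top)| * |G(top)| = 7 * 7 = 49.

49


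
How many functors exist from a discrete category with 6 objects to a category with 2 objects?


A functor from a discrete category C to D is determined by
where each object maps. Each of the 6 objects of C can map
to any of the 2 objects of D independently.
Number of functors = 2^6 = 64

64


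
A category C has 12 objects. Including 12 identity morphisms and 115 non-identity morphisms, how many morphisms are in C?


Each object has an identity morphism, giving 12 identities.
Adding the 115 non-identity morphisms:
Total = 12 + 115 = 127

127


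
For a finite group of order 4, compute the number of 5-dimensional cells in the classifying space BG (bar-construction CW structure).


In the bar-construction CW model of BG, the n-cells are indexed by
n-tuples [g_1|...|g_n] of non-identity elements of G (degenerate
simplices with some g_i = e do not contribute cells), so there are
(|G| - 1)^n n-cells.
For dim = 5 with |G| = 4:
cells = (4 - 1)^5 = 3^5 = 243

243


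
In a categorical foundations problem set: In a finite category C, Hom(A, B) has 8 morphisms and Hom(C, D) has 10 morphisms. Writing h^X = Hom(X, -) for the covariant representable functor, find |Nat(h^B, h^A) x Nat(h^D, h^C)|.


By the Yoneda lemma, Nat(h^B, h^A) is isomorphic to Hom(A, B),
so |Nat(h^B, h^A)| = |Hom(A, B)| and |Nat(h^D, h^C)| = |Hom(C, D)|.
|Hom(A, B)| = 8, |Hom(C, D)| = 10.
|Nat(h^B, h^A) x Nat(h^D, h^C)| = 8 * 10 = 80

80


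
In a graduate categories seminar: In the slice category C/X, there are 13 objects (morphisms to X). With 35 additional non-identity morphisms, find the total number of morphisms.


In the slice category C/X, objects are morphisms to X.
Identity morphisms: 13 (one per object of C/X).
Non-identity morphisms: 35.
Total = 13 + 35 = 48

48


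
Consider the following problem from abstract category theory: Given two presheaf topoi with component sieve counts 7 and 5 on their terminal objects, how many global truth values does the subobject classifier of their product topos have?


In a product of presheaf topoi E_1 x E_2, the subobject classifier
is Omega = Omega_1 x Omega_2 (componentwise), so
|Omega(top)| = |Omega_1(top_1)| * |Omega_2(top_2)|.
= 7 * 5 = 35.

35


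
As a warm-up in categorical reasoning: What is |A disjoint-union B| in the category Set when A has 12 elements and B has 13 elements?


In Set, the coproduct A + B is the disjoint union.
|A + B| = |A| + |B| = 12 + 13 = 25

25


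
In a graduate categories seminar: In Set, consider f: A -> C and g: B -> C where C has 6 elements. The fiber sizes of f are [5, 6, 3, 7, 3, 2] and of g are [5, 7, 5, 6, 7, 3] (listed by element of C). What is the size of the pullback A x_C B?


The pullback A x_C B consists of pairs (a, b) with f(a) = g(b).
For each element c in C, the fiber product has |f^-1(c)| * |g^-1(c)| elements.
Summing over C: 5 * 5 + 6 * 7 + 3 * 5 + 7 * 6 + 3 * 7 + 2 * 3
= 25 + 42 + 15 + 42 + 21 + 6 = 151

151


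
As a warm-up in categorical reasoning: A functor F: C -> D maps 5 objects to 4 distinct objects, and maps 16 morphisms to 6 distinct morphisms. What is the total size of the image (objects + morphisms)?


The image of F consists of distinct objects and distinct morphisms.
|Im(F)| on objects = 4
|Im(F)| on morphisms = 6
Total image cardinality = 4 + 6 = 10

10


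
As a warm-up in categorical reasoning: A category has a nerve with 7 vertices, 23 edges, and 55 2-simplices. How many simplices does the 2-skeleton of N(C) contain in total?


The 2-skeleton of the nerve N(C) consists of simplices in dimensions 0, 1, 2:
  |N(C)_0| = 7 (objects)
  |N(C)_1| = 23 (morphisms)
  |N(C)_2| = 55 (composable pairs)
Total = 7 + 23 + 55 = 85

85


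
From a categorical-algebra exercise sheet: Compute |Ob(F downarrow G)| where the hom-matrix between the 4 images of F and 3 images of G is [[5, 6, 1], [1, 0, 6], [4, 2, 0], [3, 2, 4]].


Objects of (F downarrow G) are triples (a, b, h: F(a)->G(b)).
The count equals the sum of all entries in the hom-matrix.
sum(row 0) = 12
sum(row 1) = 7
sum(row 2) = 6
sum(row 3) = 9
Grand total = 34

34


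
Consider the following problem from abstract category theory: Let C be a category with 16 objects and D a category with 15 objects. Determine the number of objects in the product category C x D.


The product category C x D has objects that are pairs (c, d).
Number of pairs = |Ob(C)| * |Ob(D)| = 16 * 15 = 240

240


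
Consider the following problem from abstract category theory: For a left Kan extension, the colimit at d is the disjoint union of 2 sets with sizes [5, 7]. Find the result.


Pointwise, the left Kan extension (Lan_F H)(d) is the colimit, indexed
by the comma category (F downarrow d), of H composed with the
projection (F downarrow d) -> C. Here that colimit is given
as a coproduct (disjoint union) of sets, so its cardinality is the
sum of the sizes of the summands.
Coproduct of sets with sizes: 5 + 7
= 12

12


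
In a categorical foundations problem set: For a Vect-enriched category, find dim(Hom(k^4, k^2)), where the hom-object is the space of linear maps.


In Vect-enriched categories, Hom(k^n, k^m) is the space of m x n matrices.
dim(Hom(k^4, k^2)) = 2 * 4 = 8

8


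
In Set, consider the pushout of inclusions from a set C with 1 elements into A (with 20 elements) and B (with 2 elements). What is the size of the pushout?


The pushout A +_C B identifies the images of C in A and B.
|A +_C B| = |A| + |B| - |C| (for injections).
= 20 + 2 - 1 = 21

21


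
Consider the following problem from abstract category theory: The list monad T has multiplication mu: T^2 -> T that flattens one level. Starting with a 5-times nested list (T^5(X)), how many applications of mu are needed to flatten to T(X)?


Each application of mu: T^2 -> T removes one layer of nesting.
Starting at depth 5 (i.e., T^5(X)), we need to reach T(X).
Number of mu applications = 5 - 1 = 4

4


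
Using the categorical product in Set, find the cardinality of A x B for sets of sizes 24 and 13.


In Set, the product A x B is the Cartesian product.
By the universal property, |A x B| = |A| * |B|.
|A x B| = 24 * 13 = 312

312


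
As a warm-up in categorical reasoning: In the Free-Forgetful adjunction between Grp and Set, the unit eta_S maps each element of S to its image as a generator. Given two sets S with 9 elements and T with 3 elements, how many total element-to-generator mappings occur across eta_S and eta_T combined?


The unit eta_X: X -> U(F(X)) of the Free-Forgetful adjunction
maps each element of X to a generator of F(X). For X = S + T (disjoint
union in Set), |S + T| = |S| + |T|.
Total mappings = 9 + 3 = 12.

12


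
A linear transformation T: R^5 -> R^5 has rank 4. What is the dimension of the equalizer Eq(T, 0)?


The equalizer of f and the zero map is ker(f).
By the rank-nullity theorem: dim(ker(f)) = dim(domain) - rank(f).
dim(ker(f)) = 5 - 4 = 1

1


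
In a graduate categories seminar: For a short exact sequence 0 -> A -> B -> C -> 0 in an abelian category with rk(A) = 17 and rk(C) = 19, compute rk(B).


For a short exact sequence 0 -> A -> B -> C -> 0,
rank is additive: rank(B) = rank(A) + rank(C).
rank(B) = 17 + 19 = 36

36
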